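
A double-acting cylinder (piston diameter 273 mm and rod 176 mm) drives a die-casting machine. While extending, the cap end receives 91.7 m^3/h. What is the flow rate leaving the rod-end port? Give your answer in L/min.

Cap-side area A_cap = π/4 × (273 mm)² = 58530 mm^2
Rod-side annular area A_ann = π/4 × (273² − 176²) = 34210 mm^2
Piston speed v = Q_in/A_cap; rod-end outflow Q_out = v × A_ann = Q_in × A_ann/A_cap.

Q_out ≈ 893 L/min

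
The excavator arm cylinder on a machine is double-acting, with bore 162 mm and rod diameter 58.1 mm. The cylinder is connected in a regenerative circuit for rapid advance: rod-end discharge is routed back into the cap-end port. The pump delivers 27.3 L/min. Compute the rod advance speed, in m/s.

In regeneration the rod-end outflow joins the pump flow into the cap end, so the net volume the pump must supply per unit advance equals the rod cross-section area.
Rod cross-section A_rod = π/4 × (58.1 mm)² = 2651 mm^2
v = Q_pump / A_rod

v ≈ 0.172 m/s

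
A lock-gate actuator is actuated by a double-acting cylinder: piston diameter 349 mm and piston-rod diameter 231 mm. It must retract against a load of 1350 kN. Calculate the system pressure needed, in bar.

P ≈ 251 bar

Rod-side annular area A_ann = π/4 × (349² − 231²) = 53750 mm^2
Retraction: pressure acts on the annular area.
P = F / A = 1350 kN / A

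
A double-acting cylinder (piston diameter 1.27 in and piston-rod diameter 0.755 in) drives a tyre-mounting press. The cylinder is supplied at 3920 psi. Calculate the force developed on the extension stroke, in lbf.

F ≈ 4970 lbf

Cap-side area A_cap = π/4 × (1.27 in)² = 1.267 in^2
F = P × A_cap = 3920 psi × A_cap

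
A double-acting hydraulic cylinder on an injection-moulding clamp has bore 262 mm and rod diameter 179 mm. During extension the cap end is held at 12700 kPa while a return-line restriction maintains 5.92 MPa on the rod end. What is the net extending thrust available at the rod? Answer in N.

F ≈ 5.15e5 N

Cap-side area A_cap = π/4 × (262 mm)² = 53910 mm^2
Rod-side annular area A_ann = π/4 × (262² − 179²) = 28750 mm^2
Net thrust = P_cap·A_cap − P_rod·A_ann = 6.847e5 N − 1.702e5 N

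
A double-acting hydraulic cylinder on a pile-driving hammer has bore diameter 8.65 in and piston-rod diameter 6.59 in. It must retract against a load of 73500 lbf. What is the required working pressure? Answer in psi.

P ≈ 2980 psi

Rod-side annular area A_ann = π/4 × (8.65² − 6.59²) = 24.66 in^2
Retraction: pressure acts on the annular area.
P = F / A = 73500 lbf / A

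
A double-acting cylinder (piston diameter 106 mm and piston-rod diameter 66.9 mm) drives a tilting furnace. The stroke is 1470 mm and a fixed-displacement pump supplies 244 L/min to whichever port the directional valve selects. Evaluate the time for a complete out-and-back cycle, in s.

Cap-side area A_cap = π/4 × (106 mm)² = 8825 mm^2
Rod-side annular area A_ann = π/4 × (106² − 66.9²) = 5310 mm^2
t_ext = A_cap·L/Q = 3.190 s
t_ret = A_ann·L/Q = 1.919 s
t_cycle = t_ext + t_ret

t ≈ 5.11 s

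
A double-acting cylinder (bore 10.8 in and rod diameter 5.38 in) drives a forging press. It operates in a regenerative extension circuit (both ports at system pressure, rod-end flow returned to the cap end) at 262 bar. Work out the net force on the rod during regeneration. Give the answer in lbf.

F ≈ 86400 lbf

With equal pressure on both faces, forces on the annular region cancel; the net push is pressure × rod cross-section.
Rod cross-section A_rod = π/4 × (5.38 in)² = 22.73 in^2
F = P × A_rod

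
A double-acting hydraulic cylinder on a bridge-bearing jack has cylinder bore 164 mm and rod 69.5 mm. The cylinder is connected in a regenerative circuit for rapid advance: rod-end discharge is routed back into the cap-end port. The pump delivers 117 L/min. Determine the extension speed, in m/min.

In regeneration the rod-end outflow joins the pump flow into the cap end, so the net volume the pump must supply per unit advance equals the rod cross-section area.
Rod cross-section A_rod = π/4 × (69.5 mm)² = 3794 mm^2
v = Q_pump / A_rod

v ≈ 30.8 m/min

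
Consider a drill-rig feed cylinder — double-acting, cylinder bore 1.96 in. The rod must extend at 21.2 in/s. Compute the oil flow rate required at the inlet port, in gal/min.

Q ≈ 16.6 gal/min

Cap-side area A_cap = π/4 × (1.96 in)² = 3.017 in^2
Q = A × v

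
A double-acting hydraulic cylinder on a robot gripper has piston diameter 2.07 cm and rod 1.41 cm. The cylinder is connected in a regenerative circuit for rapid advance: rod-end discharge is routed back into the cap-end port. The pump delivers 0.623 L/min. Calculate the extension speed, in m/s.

In regeneration the rod-end outflow joins the pump flow into the cap end, so the net volume the pump must supply per unit advance equals the rod cross-section area.
Rod cross-section A_rod = π/4 × (1.41 cm)² = 1.561 cm^2
v = Q_pump / A_rod

v ≈ 0.0665 m/s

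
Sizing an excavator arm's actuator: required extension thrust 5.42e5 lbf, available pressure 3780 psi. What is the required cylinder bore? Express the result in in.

D ≈ 13.5 in

Extension force acts on the full piston face: F = P × (π/4)D².
D = √(4F / (πP)) = √(4 × 5.42e5 lbf / (π × 3780 psi))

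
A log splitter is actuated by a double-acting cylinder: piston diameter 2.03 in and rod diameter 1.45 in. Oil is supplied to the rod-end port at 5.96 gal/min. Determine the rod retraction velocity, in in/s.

Rod-side annular area A_ann = π/4 × (2.03² − 1.45²) = 1.585 in^2
Flow into the rod-end port fills the annular volume.
v = Q / A

v ≈ 14.5 in/s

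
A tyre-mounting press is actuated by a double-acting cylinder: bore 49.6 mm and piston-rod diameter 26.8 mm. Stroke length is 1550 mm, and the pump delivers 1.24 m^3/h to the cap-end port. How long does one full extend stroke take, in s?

Cap-side area A_cap = π/4 × (49.6 mm)² = 1932 mm^2
Swept volume V = A × L; t = V / Q = A·L / Q

t ≈ 8.69 s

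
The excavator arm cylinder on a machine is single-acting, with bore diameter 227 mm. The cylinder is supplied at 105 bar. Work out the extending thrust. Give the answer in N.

Cap-side area A_cap = π/4 × (227 mm)² = 40470 mm^2
F = P × A_cap = 105 bar × A_cap

F ≈ 4.25e5 N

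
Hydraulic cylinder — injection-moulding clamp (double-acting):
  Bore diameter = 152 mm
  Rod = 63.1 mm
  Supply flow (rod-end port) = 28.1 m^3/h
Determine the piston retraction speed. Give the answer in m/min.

Rod-side annular area A_ann = π/4 × (152² − 63.1²) = 15020 mm^2
Flow into the rod-end port fills the annular volume.
v = Q / A

v ≈ 31.2 m/min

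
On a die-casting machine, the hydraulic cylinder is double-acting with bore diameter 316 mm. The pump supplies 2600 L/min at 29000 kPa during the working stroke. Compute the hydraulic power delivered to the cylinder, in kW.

W ≈ 1260 kW

Hydraulic power = P × Q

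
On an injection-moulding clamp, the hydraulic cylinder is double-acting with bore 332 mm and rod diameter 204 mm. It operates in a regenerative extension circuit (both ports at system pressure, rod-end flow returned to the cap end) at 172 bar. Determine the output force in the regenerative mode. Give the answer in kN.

F ≈ 562 kN

With equal pressure on both faces, forces on the annular region cancel; the net push is pressure × rod cross-section.
Rod cross-section A_rod = π/4 × (204 mm)² = 32690 mm^2
F = P × A_rod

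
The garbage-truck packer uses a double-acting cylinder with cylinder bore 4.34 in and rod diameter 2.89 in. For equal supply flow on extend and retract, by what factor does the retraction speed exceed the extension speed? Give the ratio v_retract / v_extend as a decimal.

Cap-side area A_cap = π/4 × (4.34 in)² = 14.79 in^2
Rod-side annular area A_ann = π/4 × (4.34² − 2.89²) = 8.234 in^2
For equal Q, v ∝ 1/A, so v_ret/v_ext = A_cap/A_ann.

v_ret/v_ext ≈ 1.80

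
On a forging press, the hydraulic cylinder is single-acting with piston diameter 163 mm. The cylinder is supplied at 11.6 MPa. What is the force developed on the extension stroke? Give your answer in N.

Cap-side area A_cap = π/4 × (163 mm)² = 20870 mm^2
F = P × A_cap = 11.6 MPa × A_cap

F ≈ 2.42e5 N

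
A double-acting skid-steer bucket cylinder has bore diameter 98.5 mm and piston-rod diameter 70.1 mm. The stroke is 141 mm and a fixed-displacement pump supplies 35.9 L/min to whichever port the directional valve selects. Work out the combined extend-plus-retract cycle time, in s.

Cap-side area A_cap = π/4 × (98.5 mm)² = 7620 mm^2
Rod-side annular area A_ann = π/4 × (98.5² − 70.1²) = 3761 mm^2
t_ext = A_cap·L/Q = 1.796 s
t_ret = A_ann·L/Q = 0.8862 s
t_cycle = t_ext + t_ret

t ≈ 2.68 s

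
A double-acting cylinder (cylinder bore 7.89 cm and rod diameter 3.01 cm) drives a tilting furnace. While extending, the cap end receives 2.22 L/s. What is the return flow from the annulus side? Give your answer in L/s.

Cap-side area A_cap = π/4 × (7.89 cm)² = 48.89 cm^2
Rod-side annular area A_ann = π/4 × (7.89² − 3.01²) = 41.78 cm^2
Piston speed v = Q_in/A_cap; rod-end outflow Q_out = v × A_ann = Q_in × A_ann/A_cap.

Q_out ≈ 1.90 L/s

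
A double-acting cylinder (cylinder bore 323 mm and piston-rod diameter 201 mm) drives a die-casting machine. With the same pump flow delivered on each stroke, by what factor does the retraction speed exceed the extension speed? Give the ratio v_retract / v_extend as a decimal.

v_ret/v_ext ≈ 1.63

Cap-side area A_cap = π/4 × (323 mm)² = 81940 mm^2
Rod-side annular area A_ann = π/4 × (323² − 201²) = 50210 mm^2
For equal Q, v ∝ 1/A, so v_ret/v_ext = A_cap/A_ann.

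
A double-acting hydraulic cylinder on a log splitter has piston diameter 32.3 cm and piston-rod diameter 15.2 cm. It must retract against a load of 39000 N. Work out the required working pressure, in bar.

P ≈ 6.11 bar

Rod-side annular area A_ann = π/4 × (32.3² − 15.2²) = 637.9 cm^2
Retraction: pressure acts on the annular area.
P = F / A = 39000 N / A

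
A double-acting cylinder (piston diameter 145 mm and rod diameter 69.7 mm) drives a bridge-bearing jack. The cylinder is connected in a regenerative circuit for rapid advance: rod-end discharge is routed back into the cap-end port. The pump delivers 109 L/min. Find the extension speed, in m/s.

In regeneration the rod-end outflow joins the pump flow into the cap end, so the net volume the pump must supply per unit advance equals the rod cross-section area.
Rod cross-section A_rod = π/4 × (69.7 mm)² = 3816 mm^2
v = Q_pump / A_rod

v ≈ 0.476 m/s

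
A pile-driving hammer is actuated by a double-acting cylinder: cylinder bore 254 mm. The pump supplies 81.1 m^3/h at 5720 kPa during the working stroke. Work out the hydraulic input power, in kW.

W ≈ 129 kW

Hydraulic power = P × Q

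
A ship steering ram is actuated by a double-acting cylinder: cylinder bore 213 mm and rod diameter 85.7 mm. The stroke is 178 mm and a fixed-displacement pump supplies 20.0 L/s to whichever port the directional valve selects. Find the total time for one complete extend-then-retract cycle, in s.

Cap-side area A_cap = π/4 × (213 mm)² = 35630 mm^2
Rod-side annular area A_ann = π/4 × (213² − 85.7²) = 29860 mm^2
t_ext = A_cap·L/Q = 0.3171 s
t_ret = A_ann·L/Q = 0.2658 s
t_cycle = t_ext + t_ret

t ≈ 0.583 s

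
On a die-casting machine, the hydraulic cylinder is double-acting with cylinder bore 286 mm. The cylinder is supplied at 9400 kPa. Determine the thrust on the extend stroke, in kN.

F ≈ 604 kN

Cap-side area A_cap = π/4 × (286 mm)² = 64240 mm^2
F = P × A_cap = 9400 kPa × A_cap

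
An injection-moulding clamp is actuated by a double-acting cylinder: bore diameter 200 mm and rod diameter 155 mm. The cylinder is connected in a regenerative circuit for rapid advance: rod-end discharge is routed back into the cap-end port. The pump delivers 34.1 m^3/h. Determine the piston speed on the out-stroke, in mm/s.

In regeneration the rod-end outflow joins the pump flow into the cap end, so the net volume the pump must supply per unit advance equals the rod cross-section area.
Rod cross-section A_rod = π/4 × (155 mm)² = 18870 mm^2
v = Q_pump / A_rod

v ≈ 502 mm/s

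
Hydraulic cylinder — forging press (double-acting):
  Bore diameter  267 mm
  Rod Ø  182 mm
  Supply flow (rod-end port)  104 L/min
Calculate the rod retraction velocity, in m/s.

v ≈ 0.0578 m/s

Rod-side annular area A_ann = π/4 × (267² − 182²) = 29970 mm^2
Flow into the rod-end port fills the annular volume.
v = Q / A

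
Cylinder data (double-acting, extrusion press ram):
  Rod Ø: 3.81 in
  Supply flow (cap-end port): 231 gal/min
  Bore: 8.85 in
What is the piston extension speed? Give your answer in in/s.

v ≈ 14.5 in/s

Cap-side area A_cap = π/4 × (8.85 in)² = 61.51 in^2
v = Q / A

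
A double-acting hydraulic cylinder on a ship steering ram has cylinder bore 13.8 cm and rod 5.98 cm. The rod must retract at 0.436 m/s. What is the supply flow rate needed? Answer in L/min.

Q ≈ 318 L/min

Rod-side annular area A_ann = π/4 × (13.8² − 5.98²) = 121.5 cm^2
Q = A × v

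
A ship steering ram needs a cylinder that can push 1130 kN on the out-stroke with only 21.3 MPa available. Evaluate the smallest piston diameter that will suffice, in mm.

D ≈ 260 mm

Extension force acts on the full piston face: F = P × (π/4)D².
D = √(4F / (πP)) = √(4 × 1130 kN / (π × 21.3 MPa))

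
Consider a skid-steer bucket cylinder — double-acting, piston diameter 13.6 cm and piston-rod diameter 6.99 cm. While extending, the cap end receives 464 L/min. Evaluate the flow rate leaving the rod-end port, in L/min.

Cap-side area A_cap = π/4 × (13.6 cm)² = 145.3 cm^2
Rod-side annular area A_ann = π/4 × (13.6² − 6.99²) = 106.9 cm^2
Piston speed v = Q_in/A_cap; rod-end outflow Q_out = v × A_ann = Q_in × A_ann/A_cap.

Q_out ≈ 341 L/min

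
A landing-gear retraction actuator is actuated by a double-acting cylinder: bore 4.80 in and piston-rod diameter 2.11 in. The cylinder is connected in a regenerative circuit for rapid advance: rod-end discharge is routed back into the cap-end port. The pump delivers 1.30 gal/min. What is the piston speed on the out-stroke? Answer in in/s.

In regeneration the rod-end outflow joins the pump flow into the cap end, so the net volume the pump must supply per unit advance equals the rod cross-section area.
Rod cross-section A_rod = π/4 × (2.11 in)² = 3.497 in^2
v = Q_pump / A_rod

v ≈ 1.43 in/s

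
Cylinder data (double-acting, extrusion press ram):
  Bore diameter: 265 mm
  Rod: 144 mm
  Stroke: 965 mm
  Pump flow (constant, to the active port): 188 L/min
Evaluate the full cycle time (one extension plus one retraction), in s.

t ≈ 29.0 s

Cap-side area A_cap = π/4 × (265 mm)² = 55150 mm^2
Rod-side annular area A_ann = π/4 × (265² − 144²) = 38870 mm^2
t_ext = A_cap·L/Q = 16.99 s
t_ret = A_ann·L/Q = 11.97 s
t_cycle = t_ext + t_ret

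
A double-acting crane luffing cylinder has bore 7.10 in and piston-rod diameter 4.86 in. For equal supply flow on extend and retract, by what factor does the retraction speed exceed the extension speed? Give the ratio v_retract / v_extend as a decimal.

v_ret/v_ext ≈ 1.88

Cap-side area A_cap = π/4 × (7.10 in)² = 39.59 in^2
Rod-side annular area A_ann = π/4 × (7.10² − 4.86²) = 21.04 in^2
For equal Q, v ∝ 1/A, so v_ret/v_ext = A_cap/A_ann.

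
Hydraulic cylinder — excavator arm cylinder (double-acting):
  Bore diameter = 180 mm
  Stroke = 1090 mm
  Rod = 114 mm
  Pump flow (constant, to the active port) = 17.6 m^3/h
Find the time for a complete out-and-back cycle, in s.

t ≈ 9.07 s

Cap-side area A_cap = π/4 × (180 mm)² = 25450 mm^2
Rod-side annular area A_ann = π/4 × (180² − 114²) = 15240 mm^2
t_ext = A_cap·L/Q = 5.674 s
t_ret = A_ann·L/Q = 3.398 s
t_cycle = t_ext + t_ret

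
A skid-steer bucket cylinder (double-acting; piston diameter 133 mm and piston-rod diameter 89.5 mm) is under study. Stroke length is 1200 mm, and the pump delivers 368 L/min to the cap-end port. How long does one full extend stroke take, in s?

Cap-side area A_cap = π/4 × (133 mm)² = 13890 mm^2
Swept volume V = A × L; t = V / Q = A·L / Q

t ≈ 2.72 s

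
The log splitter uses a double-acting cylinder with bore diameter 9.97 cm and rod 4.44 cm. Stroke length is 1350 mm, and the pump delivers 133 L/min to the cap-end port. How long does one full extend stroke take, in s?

Cap-side area A_cap = π/4 × (9.97 cm)² = 78.07 cm^2
Swept volume V = A × L; t = V / Q = A·L / Q

t ≈ 4.75 s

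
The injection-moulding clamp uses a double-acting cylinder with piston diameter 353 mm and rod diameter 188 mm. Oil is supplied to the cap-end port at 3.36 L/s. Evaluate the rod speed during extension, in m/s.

Cap-side area A_cap = π/4 × (353 mm)² = 97870 mm^2
v = Q / A

v ≈ 0.0343 m/s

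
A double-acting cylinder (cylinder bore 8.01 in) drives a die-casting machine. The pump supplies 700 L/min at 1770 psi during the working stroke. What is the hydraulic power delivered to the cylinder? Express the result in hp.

W ≈ 191 hp

Hydraulic power = P × Q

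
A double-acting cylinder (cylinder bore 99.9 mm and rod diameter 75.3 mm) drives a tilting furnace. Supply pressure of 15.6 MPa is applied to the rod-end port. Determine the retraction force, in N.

Rod-side annular area A_ann = π/4 × (99.9² − 75.3²) = 3385 mm^2
On retraction the pressure acts on the annular area (bore minus rod).
F = P × A_ann

F ≈ 52800 N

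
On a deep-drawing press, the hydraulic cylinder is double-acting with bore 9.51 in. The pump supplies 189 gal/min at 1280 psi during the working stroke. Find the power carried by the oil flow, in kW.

W ≈ 105 kW

Hydraulic power = P × Q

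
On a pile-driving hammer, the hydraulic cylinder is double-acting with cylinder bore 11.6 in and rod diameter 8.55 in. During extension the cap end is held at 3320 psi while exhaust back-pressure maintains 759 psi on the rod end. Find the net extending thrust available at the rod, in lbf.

Cap-side area A_cap = π/4 × (11.6 in)² = 105.7 in^2
Rod-side annular area A_ann = π/4 × (11.6² − 8.55²) = 48.27 in^2
Net thrust = P_cap·A_cap − P_rod·A_ann = 3.509e5 lbf − 36640 lbf

F ≈ 3.14e5 lbf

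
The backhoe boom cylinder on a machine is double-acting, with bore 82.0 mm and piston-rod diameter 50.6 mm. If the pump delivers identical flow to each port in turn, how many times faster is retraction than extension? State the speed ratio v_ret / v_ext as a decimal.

Cap-side area A_cap = π/4 × (82.0 mm)² = 5281 mm^2
Rod-side annular area A_ann = π/4 × (82.0² − 50.6²) = 3270 mm^2
For equal Q, v ∝ 1/A, so v_ret/v_ext = A_cap/A_ann.

v_ret/v_ext ≈ 1.61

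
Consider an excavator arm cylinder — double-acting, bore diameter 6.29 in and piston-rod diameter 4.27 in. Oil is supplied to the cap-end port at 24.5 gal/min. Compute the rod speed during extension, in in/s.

v ≈ 3.04 in/s

Cap-side area A_cap = π/4 × (6.29 in)² = 31.07 in^2
v = Q / A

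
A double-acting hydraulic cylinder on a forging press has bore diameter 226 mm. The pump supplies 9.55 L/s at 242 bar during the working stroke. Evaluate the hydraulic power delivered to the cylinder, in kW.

Hydraulic power = P × Q

W ≈ 231 kW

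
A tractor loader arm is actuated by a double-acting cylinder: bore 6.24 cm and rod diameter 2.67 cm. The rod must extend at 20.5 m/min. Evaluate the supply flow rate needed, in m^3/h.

Cap-side area A_cap = π/4 × (6.24 cm)² = 30.58 cm^2
Q = A × v

Q ≈ 3.76 m^3/h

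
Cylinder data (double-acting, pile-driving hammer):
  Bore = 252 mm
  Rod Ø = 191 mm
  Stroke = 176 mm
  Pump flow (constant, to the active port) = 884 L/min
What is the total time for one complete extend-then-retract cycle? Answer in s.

Cap-side area A_cap = π/4 × (252 mm)² = 49880 mm^2
Rod-side annular area A_ann = π/4 × (252² − 191²) = 21220 mm^2
t_ext = A_cap·L/Q = 0.5958 s
t_ret = A_ann·L/Q = 0.2535 s
t_cycle = t_ext + t_ret

t ≈ 0.849 s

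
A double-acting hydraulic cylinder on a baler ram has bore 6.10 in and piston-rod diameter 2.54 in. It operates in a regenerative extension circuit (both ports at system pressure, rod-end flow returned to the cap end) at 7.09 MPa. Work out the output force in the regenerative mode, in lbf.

F ≈ 5210 lbf

With equal pressure on both faces, forces on the annular region cancel; the net push is pressure × rod cross-section.
Rod cross-section A_rod = π/4 × (2.54 in)² = 5.067 in^2
F = P × A_rod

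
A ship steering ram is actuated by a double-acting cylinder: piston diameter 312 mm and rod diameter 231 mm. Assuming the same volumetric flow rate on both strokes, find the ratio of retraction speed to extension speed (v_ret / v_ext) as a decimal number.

v_ret/v_ext ≈ 2.21

Cap-side area A_cap = π/4 × (312 mm)² = 76450 mm^2
Rod-side annular area A_ann = π/4 × (312² − 231²) = 34540 mm^2
For equal Q, v ∝ 1/A, so v_ret/v_ext = A_cap/A_ann.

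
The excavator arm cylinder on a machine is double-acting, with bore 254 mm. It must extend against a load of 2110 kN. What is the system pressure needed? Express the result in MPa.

P ≈ 41.6 MPa

Cap-side area A_cap = π/4 × (254 mm)² = 50670 mm^2
P = F / A = 2110 kN / A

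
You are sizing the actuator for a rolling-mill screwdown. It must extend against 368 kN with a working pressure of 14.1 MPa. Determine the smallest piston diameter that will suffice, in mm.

Extension force acts on the full piston face: F = P × (π/4)D².
D = √(4F / (πP)) = √(4 × 368 kN / (π × 14.1 MPa))

D ≈ 182 mm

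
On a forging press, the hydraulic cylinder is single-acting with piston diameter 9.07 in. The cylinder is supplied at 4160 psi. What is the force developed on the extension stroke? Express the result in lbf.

F ≈ 2.69e5 lbf

Cap-side area A_cap = π/4 × (9.07 in)² = 64.61 in^2
F = P × A_cap = 4160 psi × A_cap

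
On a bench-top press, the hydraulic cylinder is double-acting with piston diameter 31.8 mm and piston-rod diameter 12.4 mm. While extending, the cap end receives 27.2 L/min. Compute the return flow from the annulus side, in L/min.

Cap-side area A_cap = π/4 × (31.8 mm)² = 794.2 mm^2
Rod-side annular area A_ann = π/4 × (31.8² − 12.4²) = 673.5 mm^2
Piston speed v = Q_in/A_cap; rod-end outflow Q_out = v × A_ann = Q_in × A_ann/A_cap.

Q_out ≈ 23.1 L/min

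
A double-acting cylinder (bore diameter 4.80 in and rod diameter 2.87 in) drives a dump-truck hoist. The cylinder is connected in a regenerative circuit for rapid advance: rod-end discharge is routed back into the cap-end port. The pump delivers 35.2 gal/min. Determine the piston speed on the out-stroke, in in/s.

In regeneration the rod-end outflow joins the pump flow into the cap end, so the net volume the pump must supply per unit advance equals the rod cross-section area.
Rod cross-section A_rod = π/4 × (2.87 in)² = 6.469 in^2
v = Q_pump / A_rod

v ≈ 20.9 in/s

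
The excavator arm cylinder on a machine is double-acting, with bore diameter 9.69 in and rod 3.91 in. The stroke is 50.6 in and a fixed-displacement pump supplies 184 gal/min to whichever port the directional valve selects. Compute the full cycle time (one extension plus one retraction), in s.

t ≈ 9.68 s

Cap-side area A_cap = π/4 × (9.69 in)² = 73.75 in^2
Rod-side annular area A_ann = π/4 × (9.69² − 3.91²) = 61.74 in^2
t_ext = A_cap·L/Q = 5.268 s
t_ret = A_ann·L/Q = 4.410 s
t_cycle = t_ext + t_ret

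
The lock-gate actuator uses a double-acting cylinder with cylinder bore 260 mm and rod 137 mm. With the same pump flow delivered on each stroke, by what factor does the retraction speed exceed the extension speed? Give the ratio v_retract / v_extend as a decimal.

Cap-side area A_cap = π/4 × (260 mm)² = 53090 mm^2
Rod-side annular area A_ann = π/4 × (260² − 137²) = 38350 mm^2
For equal Q, v ∝ 1/A, so v_ret/v_ext = A_cap/A_ann.

v_ret/v_ext ≈ 1.38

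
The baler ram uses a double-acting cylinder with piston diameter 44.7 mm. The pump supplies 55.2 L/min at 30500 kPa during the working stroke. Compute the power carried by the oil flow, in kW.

W ≈ 28.1 kW

Hydraulic power = P × Q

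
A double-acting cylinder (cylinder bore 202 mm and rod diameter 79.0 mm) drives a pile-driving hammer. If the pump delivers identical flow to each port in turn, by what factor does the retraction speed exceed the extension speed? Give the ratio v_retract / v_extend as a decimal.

v_ret/v_ext ≈ 1.18

Cap-side area A_cap = π/4 × (202 mm)² = 32050 mm^2
Rod-side annular area A_ann = π/4 × (202² − 79.0²) = 27150 mm^2
For equal Q, v ∝ 1/A, so v_ret/v_ext = A_cap/A_ann.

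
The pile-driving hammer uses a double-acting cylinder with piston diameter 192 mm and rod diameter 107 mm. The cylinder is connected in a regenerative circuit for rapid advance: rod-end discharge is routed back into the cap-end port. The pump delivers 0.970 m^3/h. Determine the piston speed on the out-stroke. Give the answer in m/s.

In regeneration the rod-end outflow joins the pump flow into the cap end, so the net volume the pump must supply per unit advance equals the rod cross-section area.
Rod cross-section A_rod = π/4 × (107 mm)² = 8992 mm^2
v = Q_pump / A_rod

v ≈ 0.0300 m/s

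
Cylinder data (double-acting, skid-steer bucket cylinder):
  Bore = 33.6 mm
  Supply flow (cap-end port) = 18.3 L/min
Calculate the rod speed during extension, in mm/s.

Cap-side area A_cap = π/4 × (33.6 mm)² = 886.7 mm^2
v = Q / A

v ≈ 344 mm/s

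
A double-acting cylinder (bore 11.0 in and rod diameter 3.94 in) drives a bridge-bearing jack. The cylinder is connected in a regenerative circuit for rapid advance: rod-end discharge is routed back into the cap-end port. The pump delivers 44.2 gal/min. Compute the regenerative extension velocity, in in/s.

v ≈ 14.0 in/s

In regeneration the rod-end outflow joins the pump flow into the cap end, so the net volume the pump must supply per unit advance equals the rod cross-section area.
Rod cross-section A_rod = π/4 × (3.94 in)² = 12.19 in^2
v = Q_pump / A_rod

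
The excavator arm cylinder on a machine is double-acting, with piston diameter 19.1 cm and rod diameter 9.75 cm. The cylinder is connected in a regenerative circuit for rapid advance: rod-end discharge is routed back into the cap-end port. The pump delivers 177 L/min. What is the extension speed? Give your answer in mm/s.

In regeneration the rod-end outflow joins the pump flow into the cap end, so the net volume the pump must supply per unit advance equals the rod cross-section area.
Rod cross-section A_rod = π/4 × (9.75 cm)² = 74.66 cm^2
v = Q_pump / A_rod

v ≈ 395 mm/s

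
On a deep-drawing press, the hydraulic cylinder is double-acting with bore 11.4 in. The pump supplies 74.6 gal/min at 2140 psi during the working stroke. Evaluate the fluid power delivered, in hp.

Hydraulic power = P × Q

W ≈ 93.1 hp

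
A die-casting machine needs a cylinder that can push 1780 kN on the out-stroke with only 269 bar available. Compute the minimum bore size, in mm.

Extension force acts on the full piston face: F = P × (π/4)D².
D = √(4F / (πP)) = √(4 × 1780 kN / (π × 269 bar))

D ≈ 290 mm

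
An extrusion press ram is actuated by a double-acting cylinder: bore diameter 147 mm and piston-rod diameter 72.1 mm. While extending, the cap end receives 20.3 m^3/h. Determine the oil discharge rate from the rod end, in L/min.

Cap-side area A_cap = π/4 × (147 mm)² = 16970 mm^2
Rod-side annular area A_ann = π/4 × (147² − 72.1²) = 12890 mm^2
Piston speed v = Q_in/A_cap; rod-end outflow Q_out = v × A_ann = Q_in × A_ann/A_cap.

Q_out ≈ 257 L/min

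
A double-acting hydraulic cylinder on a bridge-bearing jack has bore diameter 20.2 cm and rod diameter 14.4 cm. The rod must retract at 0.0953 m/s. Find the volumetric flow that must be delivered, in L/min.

Q ≈ 90.1 L/min

Rod-side annular area A_ann = π/4 × (20.2² − 14.4²) = 157.6 cm^2
Q = A × v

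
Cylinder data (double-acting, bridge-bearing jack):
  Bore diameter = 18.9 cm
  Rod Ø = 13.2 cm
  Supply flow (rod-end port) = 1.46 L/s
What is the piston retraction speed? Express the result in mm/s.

v ≈ 102 mm/s

Rod-side annular area A_ann = π/4 × (18.9² − 13.2²) = 143.7 cm^2
Flow into the rod-end port fills the annular volume.
v = Q / A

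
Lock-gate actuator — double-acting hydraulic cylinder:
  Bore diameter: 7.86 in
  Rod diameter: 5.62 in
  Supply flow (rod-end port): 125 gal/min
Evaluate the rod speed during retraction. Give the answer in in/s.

Rod-side annular area A_ann = π/4 × (7.86² − 5.62²) = 23.72 in^2
Flow into the rod-end port fills the annular volume.
v = Q / A

v ≈ 20.3 in/s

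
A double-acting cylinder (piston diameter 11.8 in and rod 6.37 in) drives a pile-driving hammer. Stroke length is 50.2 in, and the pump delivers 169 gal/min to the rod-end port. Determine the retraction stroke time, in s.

t ≈ 5.98 s

Rod-side annular area A_ann = π/4 × (11.8² − 6.37²) = 77.49 in^2
Swept volume V = A × L; t = V / Q = A·L / Q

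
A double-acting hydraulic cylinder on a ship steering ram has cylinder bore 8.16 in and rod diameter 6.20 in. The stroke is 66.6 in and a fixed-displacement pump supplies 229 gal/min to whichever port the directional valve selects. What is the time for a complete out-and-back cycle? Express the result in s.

t ≈ 5.62 s

Cap-side area A_cap = π/4 × (8.16 in)² = 52.30 in^2
Rod-side annular area A_ann = π/4 × (8.16² − 6.20²) = 22.11 in^2
t_ext = A_cap·L/Q = 3.950 s
t_ret = A_ann·L/Q = 1.670 s
t_cycle = t_ext + t_ret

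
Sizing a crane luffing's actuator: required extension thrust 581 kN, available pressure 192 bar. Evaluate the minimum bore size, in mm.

D ≈ 196 mm

Extension force acts on the full piston face: F = P × (π/4)D².
D = √(4F / (πP)) = √(4 × 581 kN / (π × 192 bar))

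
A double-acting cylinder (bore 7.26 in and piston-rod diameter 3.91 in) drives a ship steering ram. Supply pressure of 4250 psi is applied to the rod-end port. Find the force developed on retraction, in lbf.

Rod-side annular area A_ann = π/4 × (7.26² − 3.91²) = 29.39 in^2
On retraction the pressure acts on the annular area (bore minus rod).
F = P × A_ann

F ≈ 1.25e5 lbf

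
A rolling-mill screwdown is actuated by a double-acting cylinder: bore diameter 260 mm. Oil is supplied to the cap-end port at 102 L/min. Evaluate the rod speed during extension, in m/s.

v ≈ 0.0320 m/s

Cap-side area A_cap = π/4 × (260 mm)² = 53090 mm^2
v = Q / A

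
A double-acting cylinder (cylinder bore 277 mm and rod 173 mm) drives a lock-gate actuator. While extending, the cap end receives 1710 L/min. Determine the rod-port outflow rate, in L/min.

Cap-side area A_cap = π/4 × (277 mm)² = 60260 mm^2
Rod-side annular area A_ann = π/4 × (277² − 173²) = 36760 mm^2
Piston speed v = Q_in/A_cap; rod-end outflow Q_out = v × A_ann = Q_in × A_ann/A_cap.

Q_out ≈ 1040 L/min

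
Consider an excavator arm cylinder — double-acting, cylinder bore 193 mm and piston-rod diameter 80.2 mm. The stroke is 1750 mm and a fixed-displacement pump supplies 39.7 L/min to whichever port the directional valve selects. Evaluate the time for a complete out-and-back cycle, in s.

t ≈ 141 s

Cap-side area A_cap = π/4 × (193 mm)² = 29260 mm^2
Rod-side annular area A_ann = π/4 × (193² − 80.2²) = 24200 mm^2
t_ext = A_cap·L/Q = 77.38 s
t_ret = A_ann·L/Q = 64.01 s
t_cycle = t_ext + t_ret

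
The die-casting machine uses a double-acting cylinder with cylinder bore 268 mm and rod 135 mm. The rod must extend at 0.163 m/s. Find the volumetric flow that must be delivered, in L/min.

Q ≈ 552 L/min

Cap-side area A_cap = π/4 × (268 mm)² = 56410 mm^2
Q = A × v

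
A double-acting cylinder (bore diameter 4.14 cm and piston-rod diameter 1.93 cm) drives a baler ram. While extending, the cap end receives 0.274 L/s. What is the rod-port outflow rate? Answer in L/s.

Q_out ≈ 0.214 L/s

Cap-side area A_cap = π/4 × (4.14 cm)² = 13.46 cm^2
Rod-side annular area A_ann = π/4 × (4.14² − 1.93²) = 10.54 cm^2
Piston speed v = Q_in/A_cap; rod-end outflow Q_out = v × A_ann = Q_in × A_ann/A_cap.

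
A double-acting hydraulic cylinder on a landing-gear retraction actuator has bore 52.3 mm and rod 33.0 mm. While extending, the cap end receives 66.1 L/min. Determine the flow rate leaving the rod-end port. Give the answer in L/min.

Q_out ≈ 39.8 L/min

Cap-side area A_cap = π/4 × (52.3 mm)² = 2148 mm^2
Rod-side annular area A_ann = π/4 × (52.3² − 33.0²) = 1293 mm^2
Piston speed v = Q_in/A_cap; rod-end outflow Q_out = v × A_ann = Q_in × A_ann/A_cap.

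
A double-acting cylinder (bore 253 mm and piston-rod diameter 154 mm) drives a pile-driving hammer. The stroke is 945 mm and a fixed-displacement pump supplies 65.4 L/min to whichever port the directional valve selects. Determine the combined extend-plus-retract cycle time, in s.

t ≈ 71.0 s

Cap-side area A_cap = π/4 × (253 mm)² = 50270 mm^2
Rod-side annular area A_ann = π/4 × (253² − 154²) = 31650 mm^2
t_ext = A_cap·L/Q = 43.58 s
t_ret = A_ann·L/Q = 27.44 s
t_cycle = t_ext + t_ret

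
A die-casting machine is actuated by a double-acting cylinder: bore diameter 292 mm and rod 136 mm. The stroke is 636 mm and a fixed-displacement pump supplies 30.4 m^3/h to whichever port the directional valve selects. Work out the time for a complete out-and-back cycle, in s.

t ≈ 8.99 s

Cap-side area A_cap = π/4 × (292 mm)² = 66970 mm^2
Rod-side annular area A_ann = π/4 × (292² − 136²) = 52440 mm^2
t_ext = A_cap·L/Q = 5.044 s
t_ret = A_ann·L/Q = 3.950 s
t_cycle = t_ext + t_ret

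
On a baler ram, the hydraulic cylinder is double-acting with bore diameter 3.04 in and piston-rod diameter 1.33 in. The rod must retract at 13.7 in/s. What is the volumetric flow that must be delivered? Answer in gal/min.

Q ≈ 20.9 gal/min

Rod-side annular area A_ann = π/4 × (3.04² − 1.33²) = 5.869 in^2
Q = A × v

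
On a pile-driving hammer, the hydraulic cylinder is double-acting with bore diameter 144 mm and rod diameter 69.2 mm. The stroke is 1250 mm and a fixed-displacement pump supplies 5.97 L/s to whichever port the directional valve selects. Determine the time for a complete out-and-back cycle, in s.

t ≈ 6.03 s

Cap-side area A_cap = π/4 × (144 mm)² = 16290 mm^2
Rod-side annular area A_ann = π/4 × (144² − 69.2²) = 12530 mm^2
t_ext = A_cap·L/Q = 3.410 s
t_ret = A_ann·L/Q = 2.622 s
t_cycle = t_ext + t_ret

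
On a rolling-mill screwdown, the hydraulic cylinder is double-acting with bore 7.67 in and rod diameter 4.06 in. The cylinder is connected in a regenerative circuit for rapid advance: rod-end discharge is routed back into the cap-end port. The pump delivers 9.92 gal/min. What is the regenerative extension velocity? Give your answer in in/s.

v ≈ 2.95 in/s

In regeneration the rod-end outflow joins the pump flow into the cap end, so the net volume the pump must supply per unit advance equals the rod cross-section area.
Rod cross-section A_rod = π/4 × (4.06 in)² = 12.95 in^2
v = Q_pump / A_rod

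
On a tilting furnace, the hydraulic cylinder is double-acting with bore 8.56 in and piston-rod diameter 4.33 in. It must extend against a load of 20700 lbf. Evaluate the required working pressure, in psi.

Cap-side area A_cap = π/4 × (8.56 in)² = 57.55 in^2
P = F / A = 20700 lbf / A

P ≈ 360 psi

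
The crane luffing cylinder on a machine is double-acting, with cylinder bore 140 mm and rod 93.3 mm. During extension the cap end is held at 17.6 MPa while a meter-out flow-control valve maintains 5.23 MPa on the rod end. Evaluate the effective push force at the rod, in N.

Cap-side area A_cap = π/4 × (140 mm)² = 15390 mm^2
Rod-side annular area A_ann = π/4 × (140² − 93.3²) = 8557 mm^2
Net thrust = P_cap·A_cap − P_rod·A_ann = 2.709e5 N − 44750 N

F ≈ 2.26e5 N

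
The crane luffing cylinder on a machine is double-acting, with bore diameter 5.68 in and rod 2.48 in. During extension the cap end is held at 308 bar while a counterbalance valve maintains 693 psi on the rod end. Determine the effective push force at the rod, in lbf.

Cap-side area A_cap = π/4 × (5.68 in)² = 25.34 in^2
Rod-side annular area A_ann = π/4 × (5.68² − 2.48²) = 20.51 in^2
Net thrust = P_cap·A_cap − P_rod·A_ann = 1.132e5 lbf − 14210 lbf

F ≈ 99000 lbf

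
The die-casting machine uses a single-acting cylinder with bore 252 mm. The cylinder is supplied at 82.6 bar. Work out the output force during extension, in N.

F ≈ 4.12e5 N

Cap-side area A_cap = π/4 × (252 mm)² = 49880 mm^2
F = P × A_cap = 82.6 bar × A_cap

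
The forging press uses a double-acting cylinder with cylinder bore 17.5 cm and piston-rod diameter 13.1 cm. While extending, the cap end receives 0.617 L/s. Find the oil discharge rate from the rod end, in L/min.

Q_out ≈ 16.3 L/min

Cap-side area A_cap = π/4 × (17.5 cm)² = 240.5 cm^2
Rod-side annular area A_ann = π/4 × (17.5² − 13.1²) = 105.7 cm^2
Piston speed v = Q_in/A_cap; rod-end outflow Q_out = v × A_ann = Q_in × A_ann/A_cap.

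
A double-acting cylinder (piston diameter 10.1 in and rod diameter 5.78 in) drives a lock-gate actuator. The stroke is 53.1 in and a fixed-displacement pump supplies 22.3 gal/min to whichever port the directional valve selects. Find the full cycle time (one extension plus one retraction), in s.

Cap-side area A_cap = π/4 × (10.1 in)² = 80.12 in^2
Rod-side annular area A_ann = π/4 × (10.1² − 5.78²) = 53.88 in^2
t_ext = A_cap·L/Q = 49.55 s
t_ret = A_ann·L/Q = 33.32 s
t_cycle = t_ext + t_ret

t ≈ 82.9 s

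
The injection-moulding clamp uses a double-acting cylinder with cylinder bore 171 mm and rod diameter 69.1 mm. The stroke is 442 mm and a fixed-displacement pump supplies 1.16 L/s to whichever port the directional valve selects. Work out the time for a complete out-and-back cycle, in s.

Cap-side area A_cap = π/4 × (171 mm)² = 22970 mm^2
Rod-side annular area A_ann = π/4 × (171² − 69.1²) = 19220 mm^2
t_ext = A_cap·L/Q = 8.751 s
t_ret = A_ann·L/Q = 7.322 s
t_cycle = t_ext + t_ret

t ≈ 16.1 s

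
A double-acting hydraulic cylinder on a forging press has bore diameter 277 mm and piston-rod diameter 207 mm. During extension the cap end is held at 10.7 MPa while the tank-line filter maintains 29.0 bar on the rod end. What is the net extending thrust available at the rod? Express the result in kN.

Cap-side area A_cap = π/4 × (277 mm)² = 60260 mm^2
Rod-side annular area A_ann = π/4 × (277² − 207²) = 26610 mm^2
Net thrust = P_cap·A_cap − P_rod·A_ann = 644.8 kN − 77.17 kN

F ≈ 568 kN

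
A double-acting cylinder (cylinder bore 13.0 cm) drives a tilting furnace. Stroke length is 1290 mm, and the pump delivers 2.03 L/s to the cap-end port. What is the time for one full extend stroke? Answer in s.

t ≈ 8.43 s

Cap-side area A_cap = π/4 × (13.0 cm)² = 132.7 cm^2
Swept volume V = A × L; t = V / Q = A·L / Q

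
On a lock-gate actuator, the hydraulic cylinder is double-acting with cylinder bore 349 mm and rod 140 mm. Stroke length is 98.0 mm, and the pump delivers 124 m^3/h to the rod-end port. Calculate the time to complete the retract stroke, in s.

t ≈ 0.228 s

Rod-side annular area A_ann = π/4 × (349² − 140²) = 80270 mm^2
Swept volume V = A × L; t = V / Q = A·L / Q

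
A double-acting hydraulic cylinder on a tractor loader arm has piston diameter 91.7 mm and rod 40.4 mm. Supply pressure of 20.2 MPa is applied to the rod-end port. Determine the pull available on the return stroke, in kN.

Rod-side annular area A_ann = π/4 × (91.7² − 40.4²) = 5322 mm^2
On retraction the pressure acts on the annular area (bore minus rod).
F = P × A_ann

F ≈ 108 kN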